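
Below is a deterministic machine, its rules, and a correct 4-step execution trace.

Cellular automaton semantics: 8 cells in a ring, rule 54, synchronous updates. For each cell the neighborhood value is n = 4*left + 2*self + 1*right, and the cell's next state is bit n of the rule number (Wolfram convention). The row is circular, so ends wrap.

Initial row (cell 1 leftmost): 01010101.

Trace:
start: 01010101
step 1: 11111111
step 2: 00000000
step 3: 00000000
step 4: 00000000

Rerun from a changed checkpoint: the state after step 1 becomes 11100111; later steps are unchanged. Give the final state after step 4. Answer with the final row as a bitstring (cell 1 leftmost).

state after step 1 := 11100111
step 2: 00011000
step 3: 00100100
step 4: 01111110

01111110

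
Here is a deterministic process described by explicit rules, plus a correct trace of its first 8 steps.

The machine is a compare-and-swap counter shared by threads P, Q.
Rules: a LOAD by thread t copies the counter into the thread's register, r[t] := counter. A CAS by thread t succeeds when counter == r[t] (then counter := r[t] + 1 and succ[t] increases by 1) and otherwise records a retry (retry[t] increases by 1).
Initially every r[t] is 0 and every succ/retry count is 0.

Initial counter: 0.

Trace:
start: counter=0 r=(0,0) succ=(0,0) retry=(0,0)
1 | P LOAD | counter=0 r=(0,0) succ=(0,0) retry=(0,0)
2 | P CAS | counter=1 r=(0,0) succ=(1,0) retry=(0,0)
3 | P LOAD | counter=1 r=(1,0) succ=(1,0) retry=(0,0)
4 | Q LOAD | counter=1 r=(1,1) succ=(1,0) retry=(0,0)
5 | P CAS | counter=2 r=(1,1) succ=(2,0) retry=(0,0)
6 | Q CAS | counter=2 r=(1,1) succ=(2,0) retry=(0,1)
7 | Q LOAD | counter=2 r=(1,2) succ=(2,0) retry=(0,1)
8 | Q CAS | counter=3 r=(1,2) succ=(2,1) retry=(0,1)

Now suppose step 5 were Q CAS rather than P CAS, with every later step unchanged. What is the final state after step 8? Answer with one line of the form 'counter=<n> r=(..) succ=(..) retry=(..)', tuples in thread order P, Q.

counter=3 r=(1,2) succ=(1,2) retry=(0,1)

(re-executing from step 5 with the substitution; state before step 5: counter=1 r=(1,1) succ=(1,0) retry=(0,0))
5 | Q CAS | counter=2 r=(1,1) succ=(1,1) retry=(0,0)
6 | Q CAS | counter=2 r=(1,1) succ=(1,1) retry=(0,1)
7 | Q LOAD | counter=2 r=(1,2) succ=(1,1) retry=(0,1)
8 | Q CAS | counter=3 r=(1,2) succ=(1,2) retry=(0,1)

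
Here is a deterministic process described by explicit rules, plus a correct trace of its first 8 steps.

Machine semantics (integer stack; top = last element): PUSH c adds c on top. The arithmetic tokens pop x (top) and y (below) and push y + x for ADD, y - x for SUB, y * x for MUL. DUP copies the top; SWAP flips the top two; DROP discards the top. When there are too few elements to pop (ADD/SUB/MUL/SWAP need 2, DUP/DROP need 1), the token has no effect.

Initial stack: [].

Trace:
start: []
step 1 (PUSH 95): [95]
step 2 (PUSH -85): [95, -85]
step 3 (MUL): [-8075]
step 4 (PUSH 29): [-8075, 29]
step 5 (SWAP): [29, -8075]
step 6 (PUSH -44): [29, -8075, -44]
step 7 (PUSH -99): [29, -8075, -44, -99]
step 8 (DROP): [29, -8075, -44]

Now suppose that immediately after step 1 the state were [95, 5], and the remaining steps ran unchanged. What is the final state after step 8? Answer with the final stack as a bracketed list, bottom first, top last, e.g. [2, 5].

[95, 29, -425, -44]

state after step 1 := [95, 5]
step 2 (PUSH -85): [95, 5, -85]
step 3 (MUL): [95, -425]
step 4 (PUSH 29): [95, -425, 29]
step 5 (SWAP): [95, 29, -425]
step 6 (PUSH -44): [95, 29, -425, -44]
step 7 (PUSH -99): [95, 29, -425, -44, -99]
step 8 (DROP): [95, 29, -425, -44]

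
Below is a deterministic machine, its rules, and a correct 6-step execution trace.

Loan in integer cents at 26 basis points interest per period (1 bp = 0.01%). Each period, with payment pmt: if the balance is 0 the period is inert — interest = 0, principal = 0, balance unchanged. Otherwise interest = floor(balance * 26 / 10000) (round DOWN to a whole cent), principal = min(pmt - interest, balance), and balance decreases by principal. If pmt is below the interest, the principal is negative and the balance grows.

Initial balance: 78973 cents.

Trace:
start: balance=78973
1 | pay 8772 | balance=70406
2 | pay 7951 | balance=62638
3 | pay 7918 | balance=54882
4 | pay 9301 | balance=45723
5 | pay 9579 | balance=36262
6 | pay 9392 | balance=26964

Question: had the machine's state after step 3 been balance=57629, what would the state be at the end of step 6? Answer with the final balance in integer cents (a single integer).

29733

state after step 3 := balance=57629
4 | pay 9301 | balance=48477
5 | pay 9579 | balance=39024
6 | pay 9392 | balance=29733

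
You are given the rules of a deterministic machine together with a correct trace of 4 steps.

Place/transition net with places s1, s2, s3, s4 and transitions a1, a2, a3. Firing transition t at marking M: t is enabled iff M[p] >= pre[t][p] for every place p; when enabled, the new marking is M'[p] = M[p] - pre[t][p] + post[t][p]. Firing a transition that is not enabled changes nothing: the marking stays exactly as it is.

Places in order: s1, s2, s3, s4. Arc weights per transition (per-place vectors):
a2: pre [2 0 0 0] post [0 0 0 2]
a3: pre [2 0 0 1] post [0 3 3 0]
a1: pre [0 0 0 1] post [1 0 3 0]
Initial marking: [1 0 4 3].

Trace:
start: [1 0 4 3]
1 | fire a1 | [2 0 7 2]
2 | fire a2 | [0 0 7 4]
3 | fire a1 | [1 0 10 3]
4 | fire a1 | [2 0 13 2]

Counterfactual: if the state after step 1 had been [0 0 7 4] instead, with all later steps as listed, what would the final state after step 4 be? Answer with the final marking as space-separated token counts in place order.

state after step 1 := [0 0 7 4]
2 | fire a2 | [0 0 7 4]
3 | fire a1 | [1 0 10 3]
4 | fire a1 | [2 0 13 2]

2 0 13 2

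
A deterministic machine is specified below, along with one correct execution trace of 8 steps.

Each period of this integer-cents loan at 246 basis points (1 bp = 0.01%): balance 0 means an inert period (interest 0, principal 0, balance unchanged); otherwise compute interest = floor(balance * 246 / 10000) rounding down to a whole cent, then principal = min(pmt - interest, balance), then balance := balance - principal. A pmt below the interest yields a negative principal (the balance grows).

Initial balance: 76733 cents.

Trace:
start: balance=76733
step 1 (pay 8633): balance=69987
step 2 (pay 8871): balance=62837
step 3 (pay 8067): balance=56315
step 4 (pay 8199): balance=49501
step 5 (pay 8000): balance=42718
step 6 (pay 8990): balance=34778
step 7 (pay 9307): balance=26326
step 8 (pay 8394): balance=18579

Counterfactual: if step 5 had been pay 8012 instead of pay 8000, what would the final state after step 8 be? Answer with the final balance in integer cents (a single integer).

(re-executing from step 5 with the substitution; state before step 5: balance=49501)
step 5 (pay 8012): balance=42706
step 6 (pay 8990): balance=34766
step 7 (pay 9307): balance=26314
step 8 (pay 8394): balance=18567

18567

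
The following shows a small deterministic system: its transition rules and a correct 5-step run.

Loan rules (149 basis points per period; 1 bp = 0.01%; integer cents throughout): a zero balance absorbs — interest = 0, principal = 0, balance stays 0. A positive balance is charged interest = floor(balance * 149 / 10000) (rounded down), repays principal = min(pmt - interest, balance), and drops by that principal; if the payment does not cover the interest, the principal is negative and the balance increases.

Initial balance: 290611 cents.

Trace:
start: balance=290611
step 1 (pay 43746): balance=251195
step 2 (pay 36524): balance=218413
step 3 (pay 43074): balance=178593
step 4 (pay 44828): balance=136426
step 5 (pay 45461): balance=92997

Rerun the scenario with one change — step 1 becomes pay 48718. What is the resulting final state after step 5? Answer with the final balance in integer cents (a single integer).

(re-executing from step 1 with the substitution; state before step 1: balance=290611)
step 1 (pay 48718): balance=246223
step 2 (pay 36524): balance=213367
step 3 (pay 43074): balance=173472
step 4 (pay 44828): balance=131228
step 5 (pay 45461): balance=87722

87722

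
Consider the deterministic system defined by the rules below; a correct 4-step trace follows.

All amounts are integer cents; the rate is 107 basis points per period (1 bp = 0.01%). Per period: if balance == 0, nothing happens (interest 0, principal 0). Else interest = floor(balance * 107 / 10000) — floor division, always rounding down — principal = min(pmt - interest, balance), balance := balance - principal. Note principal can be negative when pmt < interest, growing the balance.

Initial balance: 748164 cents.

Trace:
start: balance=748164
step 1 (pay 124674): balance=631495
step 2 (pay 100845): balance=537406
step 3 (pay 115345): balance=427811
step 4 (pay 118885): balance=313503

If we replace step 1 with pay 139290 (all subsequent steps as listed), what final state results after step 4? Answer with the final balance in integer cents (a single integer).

(re-executing from step 1 with the substitution; state before step 1: balance=748164)
step 1 (pay 139290): balance=616879
step 2 (pay 100845): balance=522634
step 3 (pay 115345): balance=412881
step 4 (pay 118885): balance=298413

298413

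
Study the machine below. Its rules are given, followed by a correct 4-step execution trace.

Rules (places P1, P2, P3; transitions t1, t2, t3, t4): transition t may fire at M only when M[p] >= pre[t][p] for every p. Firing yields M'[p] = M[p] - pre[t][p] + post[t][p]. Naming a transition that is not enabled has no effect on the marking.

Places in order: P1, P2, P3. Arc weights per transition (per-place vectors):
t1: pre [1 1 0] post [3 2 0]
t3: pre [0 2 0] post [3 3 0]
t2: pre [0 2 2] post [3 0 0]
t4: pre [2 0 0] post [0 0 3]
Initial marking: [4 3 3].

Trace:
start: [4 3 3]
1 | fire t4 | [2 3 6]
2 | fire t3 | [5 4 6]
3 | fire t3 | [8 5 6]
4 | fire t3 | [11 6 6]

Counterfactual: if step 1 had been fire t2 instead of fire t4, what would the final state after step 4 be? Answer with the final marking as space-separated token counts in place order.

(re-executing from step 1 with the substitution; state before step 1: [4 3 3])
1 | fire t2 | [7 1 1]
2 | fire t3 | [7 1 1]
3 | fire t3 | [7 1 1]
4 | fire t3 | [7 1 1]

7 1 1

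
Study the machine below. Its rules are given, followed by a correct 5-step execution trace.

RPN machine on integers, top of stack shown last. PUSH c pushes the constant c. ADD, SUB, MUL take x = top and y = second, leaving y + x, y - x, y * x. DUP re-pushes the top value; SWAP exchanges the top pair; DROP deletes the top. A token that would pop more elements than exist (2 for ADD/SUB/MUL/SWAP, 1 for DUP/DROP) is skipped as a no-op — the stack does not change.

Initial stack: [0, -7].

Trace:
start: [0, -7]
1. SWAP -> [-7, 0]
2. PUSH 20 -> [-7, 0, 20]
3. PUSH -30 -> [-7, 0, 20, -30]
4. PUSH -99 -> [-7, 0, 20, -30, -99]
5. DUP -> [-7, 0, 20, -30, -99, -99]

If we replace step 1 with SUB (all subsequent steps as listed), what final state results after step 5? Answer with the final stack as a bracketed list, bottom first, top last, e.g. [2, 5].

(re-executing from step 1 with the substitution; state before step 1: [0, -7])
1. SUB -> [7]
2. PUSH 20 -> [7, 20]
3. PUSH -30 -> [7, 20, -30]
4. PUSH -99 -> [7, 20, -30, -99]
5. DUP -> [7, 20, -30, -99, -99]

[7, 20, -30, -99, -99]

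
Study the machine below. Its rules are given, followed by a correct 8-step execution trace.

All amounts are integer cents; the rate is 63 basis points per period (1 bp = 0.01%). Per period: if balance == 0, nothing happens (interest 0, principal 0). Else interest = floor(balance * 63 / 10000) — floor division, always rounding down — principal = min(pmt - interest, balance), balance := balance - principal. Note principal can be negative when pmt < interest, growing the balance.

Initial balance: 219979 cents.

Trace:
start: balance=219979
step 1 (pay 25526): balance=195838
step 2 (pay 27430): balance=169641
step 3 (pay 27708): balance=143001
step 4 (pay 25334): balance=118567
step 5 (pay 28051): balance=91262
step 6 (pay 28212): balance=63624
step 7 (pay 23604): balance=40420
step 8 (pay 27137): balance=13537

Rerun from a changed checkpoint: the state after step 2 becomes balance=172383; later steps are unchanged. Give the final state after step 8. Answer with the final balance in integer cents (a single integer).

state after step 2 := balance=172383
step 3 (pay 27708): balance=145761
step 4 (pay 25334): balance=121345
step 5 (pay 28051): balance=94058
step 6 (pay 28212): balance=66438
step 7 (pay 23604): balance=43252
step 8 (pay 27137): balance=16387

16387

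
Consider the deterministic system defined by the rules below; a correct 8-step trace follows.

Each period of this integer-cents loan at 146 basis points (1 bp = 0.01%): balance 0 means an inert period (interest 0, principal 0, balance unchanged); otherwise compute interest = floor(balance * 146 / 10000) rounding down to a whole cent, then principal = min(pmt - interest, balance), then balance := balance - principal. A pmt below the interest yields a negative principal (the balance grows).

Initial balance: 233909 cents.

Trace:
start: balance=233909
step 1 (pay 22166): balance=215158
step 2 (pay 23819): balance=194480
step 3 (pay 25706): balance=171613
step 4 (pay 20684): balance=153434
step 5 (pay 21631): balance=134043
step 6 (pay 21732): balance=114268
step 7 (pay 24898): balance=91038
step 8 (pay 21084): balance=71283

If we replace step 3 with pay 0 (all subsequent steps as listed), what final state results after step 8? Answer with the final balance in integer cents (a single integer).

98919

(re-executing from step 3 with the substitution; state before step 3: balance=194480)
step 3 (pay 0): balance=197319
step 4 (pay 20684): balance=179515
step 5 (pay 21631): balance=160504
step 6 (pay 21732): balance=141115
step 7 (pay 24898): balance=118277
step 8 (pay 21084): balance=98919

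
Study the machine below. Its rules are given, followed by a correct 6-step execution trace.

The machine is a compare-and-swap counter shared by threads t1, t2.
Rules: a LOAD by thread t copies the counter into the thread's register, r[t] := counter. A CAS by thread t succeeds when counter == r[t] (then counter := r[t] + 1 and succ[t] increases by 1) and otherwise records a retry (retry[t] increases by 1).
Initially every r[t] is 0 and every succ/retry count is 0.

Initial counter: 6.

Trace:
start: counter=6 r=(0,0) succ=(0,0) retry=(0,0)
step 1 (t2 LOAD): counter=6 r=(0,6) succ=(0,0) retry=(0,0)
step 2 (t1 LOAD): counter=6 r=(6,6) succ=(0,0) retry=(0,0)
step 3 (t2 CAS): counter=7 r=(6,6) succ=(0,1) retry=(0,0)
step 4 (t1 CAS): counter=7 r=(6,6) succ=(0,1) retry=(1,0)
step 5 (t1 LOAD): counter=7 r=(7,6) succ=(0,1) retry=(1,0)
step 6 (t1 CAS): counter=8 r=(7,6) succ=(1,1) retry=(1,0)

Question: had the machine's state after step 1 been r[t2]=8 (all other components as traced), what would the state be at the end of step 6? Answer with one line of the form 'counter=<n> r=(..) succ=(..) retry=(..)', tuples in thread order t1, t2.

state after step 1 := counter=6 r=(0,8) succ=(0,0) retry=(0,0)
step 2 (t1 LOAD): counter=6 r=(6,8) succ=(0,0) retry=(0,0)
step 3 (t2 CAS): counter=6 r=(6,8) succ=(0,0) retry=(0,1)
step 4 (t1 CAS): counter=7 r=(6,8) succ=(1,0) retry=(0,1)
step 5 (t1 LOAD): counter=7 r=(7,8) succ=(1,0) retry=(0,1)
step 6 (t1 CAS): counter=8 r=(7,8) succ=(2,0) retry=(0,1)

counter=8 r=(7,8) succ=(2,0) retry=(0,1)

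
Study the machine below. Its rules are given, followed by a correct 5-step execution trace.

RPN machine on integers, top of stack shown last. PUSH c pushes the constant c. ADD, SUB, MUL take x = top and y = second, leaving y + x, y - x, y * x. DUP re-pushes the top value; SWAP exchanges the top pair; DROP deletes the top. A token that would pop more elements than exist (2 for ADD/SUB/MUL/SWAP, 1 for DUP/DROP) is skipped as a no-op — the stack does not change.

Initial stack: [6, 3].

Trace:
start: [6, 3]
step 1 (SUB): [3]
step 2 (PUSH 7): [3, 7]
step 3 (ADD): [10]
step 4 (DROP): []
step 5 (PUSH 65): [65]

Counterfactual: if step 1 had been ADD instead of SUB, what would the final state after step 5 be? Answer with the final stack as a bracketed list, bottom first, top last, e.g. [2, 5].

(re-executing from step 1 with the substitution; state before step 1: [6, 3])
step 1 (ADD): [9]
step 2 (PUSH 7): [9, 7]
step 3 (ADD): [16]
step 4 (DROP): []
step 5 (PUSH 65): [65]

[65]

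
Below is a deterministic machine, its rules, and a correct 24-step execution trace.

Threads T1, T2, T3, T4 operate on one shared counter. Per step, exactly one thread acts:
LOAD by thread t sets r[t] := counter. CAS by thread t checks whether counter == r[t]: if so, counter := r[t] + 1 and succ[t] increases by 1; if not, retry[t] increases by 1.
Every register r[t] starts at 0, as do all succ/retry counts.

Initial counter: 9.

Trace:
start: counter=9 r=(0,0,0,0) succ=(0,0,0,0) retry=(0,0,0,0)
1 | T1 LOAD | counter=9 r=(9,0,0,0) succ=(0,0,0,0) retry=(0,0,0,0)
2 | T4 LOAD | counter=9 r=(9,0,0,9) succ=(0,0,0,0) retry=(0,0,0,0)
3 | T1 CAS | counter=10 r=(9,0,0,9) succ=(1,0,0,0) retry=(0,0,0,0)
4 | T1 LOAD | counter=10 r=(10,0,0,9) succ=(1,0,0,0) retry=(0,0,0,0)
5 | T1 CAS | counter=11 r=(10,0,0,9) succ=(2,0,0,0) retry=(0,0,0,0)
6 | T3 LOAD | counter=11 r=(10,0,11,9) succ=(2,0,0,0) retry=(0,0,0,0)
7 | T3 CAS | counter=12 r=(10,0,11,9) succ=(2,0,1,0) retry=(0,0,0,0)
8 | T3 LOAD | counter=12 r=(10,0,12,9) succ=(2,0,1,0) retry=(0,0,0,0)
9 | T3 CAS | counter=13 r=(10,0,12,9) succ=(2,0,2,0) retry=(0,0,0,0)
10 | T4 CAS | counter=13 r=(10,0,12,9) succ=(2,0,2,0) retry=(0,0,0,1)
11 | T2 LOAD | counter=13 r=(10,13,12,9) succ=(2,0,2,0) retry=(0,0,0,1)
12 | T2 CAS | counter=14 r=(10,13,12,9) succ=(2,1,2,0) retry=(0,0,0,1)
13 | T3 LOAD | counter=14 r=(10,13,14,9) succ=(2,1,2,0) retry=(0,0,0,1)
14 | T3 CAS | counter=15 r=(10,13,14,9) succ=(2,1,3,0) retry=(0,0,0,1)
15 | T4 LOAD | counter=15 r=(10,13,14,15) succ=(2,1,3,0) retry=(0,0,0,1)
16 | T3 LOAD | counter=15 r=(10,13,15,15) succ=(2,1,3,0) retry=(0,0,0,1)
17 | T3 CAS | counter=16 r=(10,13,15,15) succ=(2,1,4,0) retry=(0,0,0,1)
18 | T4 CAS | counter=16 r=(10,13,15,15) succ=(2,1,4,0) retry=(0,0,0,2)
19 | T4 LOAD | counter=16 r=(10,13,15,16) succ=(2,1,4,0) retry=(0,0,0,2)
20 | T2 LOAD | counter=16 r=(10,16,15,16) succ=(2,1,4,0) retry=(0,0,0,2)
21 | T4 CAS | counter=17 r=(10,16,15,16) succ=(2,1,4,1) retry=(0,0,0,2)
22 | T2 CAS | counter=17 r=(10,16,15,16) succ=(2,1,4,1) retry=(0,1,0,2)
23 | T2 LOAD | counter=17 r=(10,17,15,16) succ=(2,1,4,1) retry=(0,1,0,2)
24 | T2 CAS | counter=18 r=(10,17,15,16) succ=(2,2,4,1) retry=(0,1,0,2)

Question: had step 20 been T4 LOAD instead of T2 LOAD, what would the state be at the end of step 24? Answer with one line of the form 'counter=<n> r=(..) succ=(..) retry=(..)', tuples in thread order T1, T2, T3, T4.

(re-executing from step 20 with the substitution; state before step 20: counter=16 r=(10,13,15,16) succ=(2,1,4,0) retry=(0,0,0,2))
20 | T4 LOAD | counter=16 r=(10,13,15,16) succ=(2,1,4,0) retry=(0,0,0,2)
21 | T4 CAS | counter=17 r=(10,13,15,16) succ=(2,1,4,1) retry=(0,0,0,2)
22 | T2 CAS | counter=17 r=(10,13,15,16) succ=(2,1,4,1) retry=(0,1,0,2)
23 | T2 LOAD | counter=17 r=(10,17,15,16) succ=(2,1,4,1) retry=(0,1,0,2)
24 | T2 CAS | counter=18 r=(10,17,15,16) succ=(2,2,4,1) retry=(0,1,0,2)

counter=18 r=(10,17,15,16) succ=(2,2,4,1) retry=(0,1,0,2)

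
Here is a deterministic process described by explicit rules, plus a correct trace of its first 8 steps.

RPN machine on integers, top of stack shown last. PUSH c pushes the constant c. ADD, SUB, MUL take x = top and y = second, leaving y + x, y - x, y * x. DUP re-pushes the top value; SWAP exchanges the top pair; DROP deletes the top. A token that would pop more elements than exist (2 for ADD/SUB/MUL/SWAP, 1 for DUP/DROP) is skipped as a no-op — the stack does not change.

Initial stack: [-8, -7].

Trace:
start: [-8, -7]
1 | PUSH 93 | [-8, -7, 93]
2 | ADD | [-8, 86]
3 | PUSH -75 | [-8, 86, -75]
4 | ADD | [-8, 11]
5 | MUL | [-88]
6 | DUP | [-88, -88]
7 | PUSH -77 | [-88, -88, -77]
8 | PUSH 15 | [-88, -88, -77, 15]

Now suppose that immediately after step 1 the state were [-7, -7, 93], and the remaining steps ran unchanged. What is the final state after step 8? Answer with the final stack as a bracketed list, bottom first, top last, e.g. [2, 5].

state after step 1 := [-7, -7, 93]
2 | ADD | [-7, 86]
3 | PUSH -75 | [-7, 86, -75]
4 | ADD | [-7, 11]
5 | MUL | [-77]
6 | DUP | [-77, -77]
7 | PUSH -77 | [-77, -77, -77]
8 | PUSH 15 | [-77, -77, -77, 15]

[-77, -77, -77, 15]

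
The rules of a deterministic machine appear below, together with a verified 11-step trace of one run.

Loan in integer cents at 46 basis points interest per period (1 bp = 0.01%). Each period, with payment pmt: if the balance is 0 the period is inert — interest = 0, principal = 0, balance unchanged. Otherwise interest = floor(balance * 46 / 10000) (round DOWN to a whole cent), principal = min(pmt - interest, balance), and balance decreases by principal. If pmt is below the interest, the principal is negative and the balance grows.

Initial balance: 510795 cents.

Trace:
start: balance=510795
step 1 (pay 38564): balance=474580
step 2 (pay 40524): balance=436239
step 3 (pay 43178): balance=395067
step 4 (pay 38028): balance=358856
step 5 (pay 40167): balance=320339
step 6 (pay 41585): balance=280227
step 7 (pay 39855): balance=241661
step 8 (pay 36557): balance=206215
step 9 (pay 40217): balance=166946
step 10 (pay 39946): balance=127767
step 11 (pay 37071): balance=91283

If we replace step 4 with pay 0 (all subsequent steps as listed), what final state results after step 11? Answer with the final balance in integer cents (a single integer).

(re-executing from step 4 with the substitution; state before step 4: balance=395067)
step 4 (pay 0): balance=396884
step 5 (pay 40167): balance=358542
step 6 (pay 41585): balance=318606
step 7 (pay 39855): balance=280216
step 8 (pay 36557): balance=244947
step 9 (pay 40217): balance=205856
step 10 (pay 39946): balance=166856
step 11 (pay 37071): balance=130552

130552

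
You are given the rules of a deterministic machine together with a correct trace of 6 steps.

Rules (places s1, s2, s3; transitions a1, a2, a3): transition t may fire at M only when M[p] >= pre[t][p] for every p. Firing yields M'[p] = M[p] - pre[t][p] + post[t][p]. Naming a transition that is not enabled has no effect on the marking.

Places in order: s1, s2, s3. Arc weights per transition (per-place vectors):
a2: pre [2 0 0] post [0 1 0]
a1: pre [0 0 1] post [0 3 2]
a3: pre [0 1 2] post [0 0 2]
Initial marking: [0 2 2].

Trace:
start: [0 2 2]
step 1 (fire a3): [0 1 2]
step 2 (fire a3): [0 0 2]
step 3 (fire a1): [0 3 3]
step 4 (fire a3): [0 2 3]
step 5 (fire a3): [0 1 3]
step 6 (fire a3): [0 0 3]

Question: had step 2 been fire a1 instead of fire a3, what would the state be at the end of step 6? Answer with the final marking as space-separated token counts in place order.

(re-executing from step 2 with the substitution; state before step 2: [0 1 2])
step 2 (fire a1): [0 4 3]
step 3 (fire a1): [0 7 4]
step 4 (fire a3): [0 6 4]
step 5 (fire a3): [0 5 4]
step 6 (fire a3): [0 4 4]

0 4 4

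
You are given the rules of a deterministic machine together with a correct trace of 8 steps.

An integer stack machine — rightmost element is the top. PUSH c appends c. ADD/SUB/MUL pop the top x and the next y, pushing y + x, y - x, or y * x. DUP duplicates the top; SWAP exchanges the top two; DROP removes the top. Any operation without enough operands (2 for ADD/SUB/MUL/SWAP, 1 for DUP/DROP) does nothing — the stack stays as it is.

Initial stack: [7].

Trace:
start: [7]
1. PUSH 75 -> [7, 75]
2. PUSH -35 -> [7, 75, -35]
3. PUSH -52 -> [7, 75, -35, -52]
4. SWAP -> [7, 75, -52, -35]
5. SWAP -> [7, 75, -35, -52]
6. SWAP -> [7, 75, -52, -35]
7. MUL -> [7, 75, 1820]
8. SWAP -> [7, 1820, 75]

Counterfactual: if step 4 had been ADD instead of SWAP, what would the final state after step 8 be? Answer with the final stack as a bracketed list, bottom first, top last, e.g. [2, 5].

(re-executing from step 4 with the substitution; state before step 4: [7, 75, -35, -52])
4. ADD -> [7, 75, -87]
5. SWAP -> [7, -87, 75]
6. SWAP -> [7, 75, -87]
7. MUL -> [7, -6525]
8. SWAP -> [-6525, 7]

[-6525, 7]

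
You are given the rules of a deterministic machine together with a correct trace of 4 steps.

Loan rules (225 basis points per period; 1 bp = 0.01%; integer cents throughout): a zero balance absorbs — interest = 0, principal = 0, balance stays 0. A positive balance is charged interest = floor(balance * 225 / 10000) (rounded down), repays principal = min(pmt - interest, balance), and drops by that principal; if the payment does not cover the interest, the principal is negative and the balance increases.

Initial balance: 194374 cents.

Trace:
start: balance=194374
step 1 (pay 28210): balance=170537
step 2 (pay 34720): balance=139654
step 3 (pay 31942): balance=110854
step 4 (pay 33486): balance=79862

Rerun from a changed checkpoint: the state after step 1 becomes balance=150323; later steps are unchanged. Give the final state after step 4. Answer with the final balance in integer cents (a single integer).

58252

state after step 1 := balance=150323
step 2 (pay 34720): balance=118985
step 3 (pay 31942): balance=89720
step 4 (pay 33486): balance=58252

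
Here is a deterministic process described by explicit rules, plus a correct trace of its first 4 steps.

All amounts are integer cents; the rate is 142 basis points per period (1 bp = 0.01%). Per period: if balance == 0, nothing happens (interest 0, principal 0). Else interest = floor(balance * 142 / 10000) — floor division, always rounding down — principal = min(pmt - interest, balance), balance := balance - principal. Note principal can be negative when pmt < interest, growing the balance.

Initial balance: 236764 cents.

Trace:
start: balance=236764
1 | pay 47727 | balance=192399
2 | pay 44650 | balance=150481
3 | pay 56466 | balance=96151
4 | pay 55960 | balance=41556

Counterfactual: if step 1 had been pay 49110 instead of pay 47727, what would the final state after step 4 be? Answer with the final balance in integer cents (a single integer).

40113

(re-executing from step 1 with the substitution; state before step 1: balance=236764)
1 | pay 49110 | balance=191016
2 | pay 44650 | balance=149078
3 | pay 56466 | balance=94728
4 | pay 55960 | balance=40113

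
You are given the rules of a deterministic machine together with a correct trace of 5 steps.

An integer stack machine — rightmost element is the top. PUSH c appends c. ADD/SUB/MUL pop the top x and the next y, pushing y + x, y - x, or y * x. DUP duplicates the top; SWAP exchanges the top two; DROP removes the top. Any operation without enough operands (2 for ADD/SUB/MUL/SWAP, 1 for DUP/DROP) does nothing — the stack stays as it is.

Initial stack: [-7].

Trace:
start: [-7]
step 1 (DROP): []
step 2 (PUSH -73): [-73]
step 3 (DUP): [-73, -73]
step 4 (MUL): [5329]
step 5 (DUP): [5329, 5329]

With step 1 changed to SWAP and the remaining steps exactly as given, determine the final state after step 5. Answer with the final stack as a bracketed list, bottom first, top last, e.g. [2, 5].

[-7, 5329, 5329]

(re-executing from step 1 with the substitution; state before step 1: [-7])
step 1 (SWAP): [-7]
step 2 (PUSH -73): [-7, -73]
step 3 (DUP): [-7, -73, -73]
step 4 (MUL): [-7, 5329]
step 5 (DUP): [-7, 5329, 5329]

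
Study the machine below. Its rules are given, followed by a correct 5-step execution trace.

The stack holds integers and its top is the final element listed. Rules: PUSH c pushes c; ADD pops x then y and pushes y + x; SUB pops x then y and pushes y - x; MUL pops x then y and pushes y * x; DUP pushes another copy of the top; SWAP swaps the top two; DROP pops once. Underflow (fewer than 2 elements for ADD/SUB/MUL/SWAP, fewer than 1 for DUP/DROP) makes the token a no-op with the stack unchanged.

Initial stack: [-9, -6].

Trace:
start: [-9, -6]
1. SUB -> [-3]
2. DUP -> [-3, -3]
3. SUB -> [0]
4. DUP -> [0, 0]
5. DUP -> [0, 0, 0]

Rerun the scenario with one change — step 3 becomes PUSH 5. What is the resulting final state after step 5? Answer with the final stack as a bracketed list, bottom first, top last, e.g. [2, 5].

[-3, -3, 5, 5, 5]

(re-executing from step 3 with the substitution; state before step 3: [-3, -3])
3. PUSH 5 -> [-3, -3, 5]
4. DUP -> [-3, -3, 5, 5]
5. DUP -> [-3, -3, 5, 5, 5]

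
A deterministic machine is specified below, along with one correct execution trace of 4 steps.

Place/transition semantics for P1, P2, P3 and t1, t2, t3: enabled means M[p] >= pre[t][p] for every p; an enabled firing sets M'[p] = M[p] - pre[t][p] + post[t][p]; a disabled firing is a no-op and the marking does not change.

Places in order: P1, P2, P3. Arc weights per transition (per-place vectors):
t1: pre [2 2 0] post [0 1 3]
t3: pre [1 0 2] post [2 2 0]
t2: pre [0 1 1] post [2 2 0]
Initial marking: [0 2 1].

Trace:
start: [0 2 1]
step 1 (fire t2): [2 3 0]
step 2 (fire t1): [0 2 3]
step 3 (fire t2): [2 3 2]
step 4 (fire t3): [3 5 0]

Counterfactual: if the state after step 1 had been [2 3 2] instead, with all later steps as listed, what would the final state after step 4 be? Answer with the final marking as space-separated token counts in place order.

state after step 1 := [2 3 2]
step 2 (fire t1): [0 2 5]
step 3 (fire t2): [2 3 4]
step 4 (fire t3): [3 5 2]

3 5 2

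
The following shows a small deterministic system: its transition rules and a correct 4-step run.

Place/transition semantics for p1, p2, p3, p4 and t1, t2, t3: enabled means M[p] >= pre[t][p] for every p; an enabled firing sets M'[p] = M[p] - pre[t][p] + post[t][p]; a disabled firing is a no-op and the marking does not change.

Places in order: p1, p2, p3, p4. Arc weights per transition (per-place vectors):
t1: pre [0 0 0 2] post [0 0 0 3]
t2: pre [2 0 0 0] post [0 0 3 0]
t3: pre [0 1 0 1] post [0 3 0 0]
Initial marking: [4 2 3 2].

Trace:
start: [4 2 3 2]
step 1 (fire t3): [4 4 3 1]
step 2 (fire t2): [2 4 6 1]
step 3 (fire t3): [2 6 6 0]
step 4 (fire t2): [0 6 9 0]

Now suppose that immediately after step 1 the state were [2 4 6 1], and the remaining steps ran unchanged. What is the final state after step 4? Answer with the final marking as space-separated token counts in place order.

0 6 9 0

state after step 1 := [2 4 6 1]
step 2 (fire t2): [0 4 9 1]
step 3 (fire t3): [0 6 9 0]
step 4 (fire t2): [0 6 9 0]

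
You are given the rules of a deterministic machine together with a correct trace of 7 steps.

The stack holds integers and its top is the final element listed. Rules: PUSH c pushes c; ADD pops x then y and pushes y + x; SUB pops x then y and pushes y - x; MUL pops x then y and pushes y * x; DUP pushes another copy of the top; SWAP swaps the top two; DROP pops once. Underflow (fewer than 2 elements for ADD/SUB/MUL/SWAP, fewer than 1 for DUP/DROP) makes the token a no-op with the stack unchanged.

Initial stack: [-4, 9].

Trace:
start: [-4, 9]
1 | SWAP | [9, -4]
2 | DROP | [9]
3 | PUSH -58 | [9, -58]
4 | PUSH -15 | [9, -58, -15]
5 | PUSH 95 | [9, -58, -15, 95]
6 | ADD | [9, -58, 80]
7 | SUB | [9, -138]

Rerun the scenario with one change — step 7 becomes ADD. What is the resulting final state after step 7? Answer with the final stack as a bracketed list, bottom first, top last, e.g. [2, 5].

(re-executing from step 7 with the substitution; state before step 7: [9, -58, 80])
7 | ADD | [9, 22]

[9, 22]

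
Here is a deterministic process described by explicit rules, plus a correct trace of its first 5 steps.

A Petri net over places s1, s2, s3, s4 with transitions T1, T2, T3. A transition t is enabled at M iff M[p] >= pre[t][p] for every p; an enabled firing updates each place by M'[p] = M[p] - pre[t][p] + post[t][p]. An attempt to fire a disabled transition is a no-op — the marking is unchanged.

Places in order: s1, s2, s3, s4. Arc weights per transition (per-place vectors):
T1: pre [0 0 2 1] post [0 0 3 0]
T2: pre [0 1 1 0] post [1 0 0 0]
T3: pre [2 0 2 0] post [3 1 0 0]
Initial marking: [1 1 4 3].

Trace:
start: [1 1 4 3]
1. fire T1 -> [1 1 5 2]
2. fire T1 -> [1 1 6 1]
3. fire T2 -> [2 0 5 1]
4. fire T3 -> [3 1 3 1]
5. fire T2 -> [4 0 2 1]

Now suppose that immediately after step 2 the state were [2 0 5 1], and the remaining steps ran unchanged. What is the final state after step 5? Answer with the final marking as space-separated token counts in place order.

4 0 2 1

state after step 2 := [2 0 5 1]
3. fire T2 -> [2 0 5 1]
4. fire T3 -> [3 1 3 1]
5. fire T2 -> [4 0 2 1]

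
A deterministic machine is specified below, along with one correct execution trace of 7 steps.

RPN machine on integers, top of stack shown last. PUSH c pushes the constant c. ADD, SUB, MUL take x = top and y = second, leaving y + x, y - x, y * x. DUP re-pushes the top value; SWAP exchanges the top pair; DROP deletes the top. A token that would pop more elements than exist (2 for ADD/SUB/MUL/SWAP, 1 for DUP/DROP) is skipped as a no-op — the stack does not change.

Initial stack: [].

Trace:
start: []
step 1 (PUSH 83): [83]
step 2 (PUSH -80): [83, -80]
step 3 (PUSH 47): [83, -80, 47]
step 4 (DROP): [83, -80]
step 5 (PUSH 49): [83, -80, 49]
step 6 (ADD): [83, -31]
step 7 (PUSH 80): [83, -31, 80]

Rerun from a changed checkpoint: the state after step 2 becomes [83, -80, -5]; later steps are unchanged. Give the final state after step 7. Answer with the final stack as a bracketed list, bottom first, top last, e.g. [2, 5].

state after step 2 := [83, -80, -5]
step 3 (PUSH 47): [83, -80, -5, 47]
step 4 (DROP): [83, -80, -5]
step 5 (PUSH 49): [83, -80, -5, 49]
step 6 (ADD): [83, -80, 44]
step 7 (PUSH 80): [83, -80, 44, 80]

[83, -80, 44, 80]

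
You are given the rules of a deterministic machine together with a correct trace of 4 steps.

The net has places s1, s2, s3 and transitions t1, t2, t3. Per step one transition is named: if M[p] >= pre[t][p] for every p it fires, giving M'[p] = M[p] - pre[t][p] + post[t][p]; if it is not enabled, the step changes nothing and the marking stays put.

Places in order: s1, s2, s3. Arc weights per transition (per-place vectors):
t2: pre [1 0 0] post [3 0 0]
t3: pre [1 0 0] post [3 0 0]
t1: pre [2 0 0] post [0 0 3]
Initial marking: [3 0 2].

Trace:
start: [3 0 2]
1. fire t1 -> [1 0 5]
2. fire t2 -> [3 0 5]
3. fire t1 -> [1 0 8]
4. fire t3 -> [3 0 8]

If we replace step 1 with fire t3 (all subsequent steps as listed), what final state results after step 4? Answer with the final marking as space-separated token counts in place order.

(re-executing from step 1 with the substitution; state before step 1: [3 0 2])
1. fire t3 -> [5 0 2]
2. fire t2 -> [7 0 2]
3. fire t1 -> [5 0 5]
4. fire t3 -> [7 0 5]

7 0 5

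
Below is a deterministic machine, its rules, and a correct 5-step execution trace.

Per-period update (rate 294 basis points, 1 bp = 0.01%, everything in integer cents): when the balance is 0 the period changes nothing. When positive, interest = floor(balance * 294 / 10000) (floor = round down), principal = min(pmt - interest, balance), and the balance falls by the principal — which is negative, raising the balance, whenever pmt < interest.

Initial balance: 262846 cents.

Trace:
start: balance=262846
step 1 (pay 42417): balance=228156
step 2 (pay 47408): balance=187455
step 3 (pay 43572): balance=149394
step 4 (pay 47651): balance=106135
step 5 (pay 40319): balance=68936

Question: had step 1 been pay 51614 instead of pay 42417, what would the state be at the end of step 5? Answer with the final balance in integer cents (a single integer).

58608

(re-executing from step 1 with the substitution; state before step 1: balance=262846)
step 1 (pay 51614): balance=218959
step 2 (pay 47408): balance=177988
step 3 (pay 43572): balance=139648
step 4 (pay 47651): balance=96102
step 5 (pay 40319): balance=58608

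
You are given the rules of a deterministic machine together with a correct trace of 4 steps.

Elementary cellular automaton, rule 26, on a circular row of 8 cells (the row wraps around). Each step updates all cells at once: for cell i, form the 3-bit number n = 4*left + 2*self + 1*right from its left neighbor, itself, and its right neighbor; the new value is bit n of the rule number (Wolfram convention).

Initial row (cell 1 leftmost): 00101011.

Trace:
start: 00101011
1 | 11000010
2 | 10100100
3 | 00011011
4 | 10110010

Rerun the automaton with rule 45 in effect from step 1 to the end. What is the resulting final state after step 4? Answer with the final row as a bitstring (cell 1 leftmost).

10011001

(re-executing steps 1..4 under rule 45; state before step 1: 00101011)
1 | 00111110
2 | 10100000
3 | 11101110
4 | 10011001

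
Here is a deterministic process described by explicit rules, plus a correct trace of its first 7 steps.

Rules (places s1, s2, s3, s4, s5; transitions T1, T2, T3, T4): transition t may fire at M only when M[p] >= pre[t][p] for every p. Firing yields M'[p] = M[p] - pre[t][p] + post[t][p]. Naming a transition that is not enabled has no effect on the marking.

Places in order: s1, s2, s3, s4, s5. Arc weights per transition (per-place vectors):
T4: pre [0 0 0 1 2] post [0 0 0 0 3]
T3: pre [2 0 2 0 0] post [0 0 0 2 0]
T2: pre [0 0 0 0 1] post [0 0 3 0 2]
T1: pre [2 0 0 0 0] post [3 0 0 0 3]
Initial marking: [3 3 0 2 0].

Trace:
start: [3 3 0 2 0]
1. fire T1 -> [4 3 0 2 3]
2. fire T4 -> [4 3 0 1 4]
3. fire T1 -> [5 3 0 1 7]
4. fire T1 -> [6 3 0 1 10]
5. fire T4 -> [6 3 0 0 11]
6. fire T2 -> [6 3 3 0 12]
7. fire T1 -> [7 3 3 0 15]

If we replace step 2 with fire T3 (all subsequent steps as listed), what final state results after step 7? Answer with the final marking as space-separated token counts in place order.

7 3 3 1 14

(re-executing from step 2 with the substitution; state before step 2: [4 3 0 2 3])
2. fire T3 -> [4 3 0 2 3]
3. fire T1 -> [5 3 0 2 6]
4. fire T1 -> [6 3 0 2 9]
5. fire T4 -> [6 3 0 1 10]
6. fire T2 -> [6 3 3 1 11]
7. fire T1 -> [7 3 3 1 14]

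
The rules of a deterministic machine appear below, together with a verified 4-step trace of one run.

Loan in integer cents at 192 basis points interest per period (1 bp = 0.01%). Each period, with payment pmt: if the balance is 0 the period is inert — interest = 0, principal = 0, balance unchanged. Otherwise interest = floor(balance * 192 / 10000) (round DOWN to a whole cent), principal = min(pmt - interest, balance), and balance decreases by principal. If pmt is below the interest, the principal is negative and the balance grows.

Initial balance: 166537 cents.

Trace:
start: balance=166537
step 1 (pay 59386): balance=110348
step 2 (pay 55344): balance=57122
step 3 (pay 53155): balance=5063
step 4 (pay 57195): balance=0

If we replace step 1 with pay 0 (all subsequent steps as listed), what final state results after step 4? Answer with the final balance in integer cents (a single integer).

(re-executing from step 1 with the substitution; state before step 1: balance=166537)
step 1 (pay 0): balance=169734
step 2 (pay 55344): balance=117648
step 3 (pay 53155): balance=66751
step 4 (pay 57195): balance=10837

10837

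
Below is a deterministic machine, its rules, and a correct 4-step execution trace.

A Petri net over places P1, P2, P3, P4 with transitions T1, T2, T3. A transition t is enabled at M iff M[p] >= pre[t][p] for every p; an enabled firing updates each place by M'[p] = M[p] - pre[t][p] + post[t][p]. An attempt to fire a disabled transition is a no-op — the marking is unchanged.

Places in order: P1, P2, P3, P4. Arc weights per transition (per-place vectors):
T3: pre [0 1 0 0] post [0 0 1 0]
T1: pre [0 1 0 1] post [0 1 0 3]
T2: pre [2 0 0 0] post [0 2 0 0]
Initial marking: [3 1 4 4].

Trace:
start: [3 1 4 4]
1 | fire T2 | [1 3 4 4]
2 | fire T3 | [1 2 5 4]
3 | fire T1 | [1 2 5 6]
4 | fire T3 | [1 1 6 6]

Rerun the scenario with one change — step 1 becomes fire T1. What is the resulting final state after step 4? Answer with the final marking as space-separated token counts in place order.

3 0 5 6

(re-executing from step 1 with the substitution; state before step 1: [3 1 4 4])
1 | fire T1 | [3 1 4 6]
2 | fire T3 | [3 0 5 6]
3 | fire T1 | [3 0 5 6]
4 | fire T3 | [3 0 5 6]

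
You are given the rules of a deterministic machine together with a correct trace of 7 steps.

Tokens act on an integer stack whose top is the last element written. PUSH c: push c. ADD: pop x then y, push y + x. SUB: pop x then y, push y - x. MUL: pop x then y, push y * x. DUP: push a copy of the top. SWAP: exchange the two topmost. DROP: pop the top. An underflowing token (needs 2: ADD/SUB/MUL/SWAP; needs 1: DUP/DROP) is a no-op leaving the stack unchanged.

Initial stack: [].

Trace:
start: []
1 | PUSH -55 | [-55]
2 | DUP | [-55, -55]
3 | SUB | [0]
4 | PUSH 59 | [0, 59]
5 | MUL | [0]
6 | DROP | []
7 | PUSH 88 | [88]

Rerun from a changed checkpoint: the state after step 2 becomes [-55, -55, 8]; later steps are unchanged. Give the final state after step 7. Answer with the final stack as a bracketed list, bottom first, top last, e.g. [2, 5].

[-55, 88]

state after step 2 := [-55, -55, 8]
3 | SUB | [-55, -63]
4 | PUSH 59 | [-55, -63, 59]
5 | MUL | [-55, -3717]
6 | DROP | [-55]
7 | PUSH 88 | [-55, 88]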